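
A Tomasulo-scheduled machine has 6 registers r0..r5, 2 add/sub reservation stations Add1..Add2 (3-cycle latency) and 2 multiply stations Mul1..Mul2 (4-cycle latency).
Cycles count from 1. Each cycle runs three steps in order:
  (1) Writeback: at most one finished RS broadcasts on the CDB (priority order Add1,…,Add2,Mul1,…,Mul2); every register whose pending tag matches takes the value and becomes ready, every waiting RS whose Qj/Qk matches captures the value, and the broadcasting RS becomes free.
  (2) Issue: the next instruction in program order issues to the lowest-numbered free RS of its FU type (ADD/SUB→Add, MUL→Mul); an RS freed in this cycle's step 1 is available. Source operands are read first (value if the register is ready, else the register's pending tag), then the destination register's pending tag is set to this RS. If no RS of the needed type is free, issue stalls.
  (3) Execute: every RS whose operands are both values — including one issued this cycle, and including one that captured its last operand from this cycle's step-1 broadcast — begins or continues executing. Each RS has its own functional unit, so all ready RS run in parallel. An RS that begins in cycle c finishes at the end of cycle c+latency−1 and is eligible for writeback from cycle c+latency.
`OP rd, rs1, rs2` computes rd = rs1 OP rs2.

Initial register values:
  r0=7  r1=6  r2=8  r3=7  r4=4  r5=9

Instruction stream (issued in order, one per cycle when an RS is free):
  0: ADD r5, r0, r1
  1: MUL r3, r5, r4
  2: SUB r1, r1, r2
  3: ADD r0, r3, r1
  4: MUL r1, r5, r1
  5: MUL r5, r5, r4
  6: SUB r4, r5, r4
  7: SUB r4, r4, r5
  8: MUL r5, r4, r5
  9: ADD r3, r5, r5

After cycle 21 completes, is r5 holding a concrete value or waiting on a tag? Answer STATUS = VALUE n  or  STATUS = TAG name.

cycle 1: issue ADD r5<-Add1 // r0:7,r1:6,r2:8,r3:7,r4:4,r5:Add1
cycle 2: issue MUL r3<-Mul1 // r0:7,r1:6,r2:8,r3:Mul1,r4:4,r5:Add1
cycle 3: issue SUB r1<-Add2 // r0:7,r1:Add2,r2:8,r3:Mul1,r4:4,r5:Add1
cycle 4: CDB Add1=13; issue ADD r0<-Add1 // r0:Add1,r1:Add2,r2:8,r3:Mul1,r4:4,r5:13
cycle 5: issue MUL r1<-Mul2 // r0:Add1,r1:Mul2,r2:8,r3:Mul1,r4:4,r5:13
cycle 6: CDB Add2=-2; stall // r0:Add1,r1:Mul2,r2:8,r3:Mul1,r4:4,r5:13
cycle 7: stall // r0:Add1,r1:Mul2,r2:8,r3:Mul1,r4:4,r5:13
cycle 8: CDB Mul1=52; issue MUL r5<-Mul1 // r0:Add1,r1:Mul2,r2:8,r3:52,r4:4,r5:Mul1
cycle 9: issue SUB r4<-Add2 // r0:Add1,r1:Mul2,r2:8,r3:52,r4:Add2,r5:Mul1
cycle 10: CDB Mul2=-26; stall // r0:Add1,r1:-26,r2:8,r3:52,r4:Add2,r5:Mul1
cycle 11: CDB Add1=50; issue SUB r4<-Add1 // r0:50,r1:-26,r2:8,r3:52,r4:Add1,r5:Mul1
cycle 12: CDB Mul1=52; issue MUL r5<-Mul1 // r0:50,r1:-26,r2:8,r3:52,r4:Add1,r5:Mul1
cycle 13: stall // r0:50,r1:-26,r2:8,r3:52,r4:Add1,r5:Mul1
cycle 14: stall // r0:50,r1:-26,r2:8,r3:52,r4:Add1,r5:Mul1
cycle 15: CDB Add2=48; issue ADD r3<-Add2 // r0:50,r1:-26,r2:8,r3:Add2,r4:Add1,r5:Mul1
cycle 16: - // r0:50,r1:-26,r2:8,r3:Add2,r4:Add1,r5:Mul1
cycle 17: - // r0:50,r1:-26,r2:8,r3:Add2,r4:Add1,r5:Mul1
cycle 18: CDB Add1=-4 // r0:50,r1:-26,r2:8,r3:Add2,r4:-4,r5:Mul1
cycle 19: - // r0:50,r1:-26,r2:8,r3:Add2,r4:-4,r5:Mul1
cycle 20: - // r0:50,r1:-26,r2:8,r3:Add2,r4:-4,r5:Mul1
cycle 21: - // r0:50,r1:-26,r2:8,r3:Add2,r4:-4,r5:Mul1

STATUS = TAG Mul1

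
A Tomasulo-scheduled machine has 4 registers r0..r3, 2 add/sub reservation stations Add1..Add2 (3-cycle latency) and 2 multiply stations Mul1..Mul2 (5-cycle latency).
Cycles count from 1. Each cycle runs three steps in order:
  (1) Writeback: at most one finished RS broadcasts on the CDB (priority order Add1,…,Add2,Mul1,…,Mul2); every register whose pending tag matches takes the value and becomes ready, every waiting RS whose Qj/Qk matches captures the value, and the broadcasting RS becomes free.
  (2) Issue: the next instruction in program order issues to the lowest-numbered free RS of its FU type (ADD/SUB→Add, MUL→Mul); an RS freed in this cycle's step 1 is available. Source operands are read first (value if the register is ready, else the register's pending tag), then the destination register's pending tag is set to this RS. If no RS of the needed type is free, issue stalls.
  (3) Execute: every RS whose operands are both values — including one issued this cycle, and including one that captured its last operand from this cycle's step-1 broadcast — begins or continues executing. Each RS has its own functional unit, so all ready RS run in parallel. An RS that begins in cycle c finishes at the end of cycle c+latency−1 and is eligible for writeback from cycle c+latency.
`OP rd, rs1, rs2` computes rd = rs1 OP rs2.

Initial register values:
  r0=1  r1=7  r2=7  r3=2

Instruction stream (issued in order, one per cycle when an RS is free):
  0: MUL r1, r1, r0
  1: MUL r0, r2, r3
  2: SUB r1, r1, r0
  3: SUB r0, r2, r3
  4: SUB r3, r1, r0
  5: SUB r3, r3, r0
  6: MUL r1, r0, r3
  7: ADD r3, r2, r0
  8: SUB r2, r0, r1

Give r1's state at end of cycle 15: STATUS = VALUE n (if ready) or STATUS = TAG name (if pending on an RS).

STATUS = TAG Mul1

  c1: issue MUL r1<-Mul1  regs: r0:1,r1:Mul1,r2:7,r3:2
  c2: issue MUL r0<-Mul2  regs: r0:Mul2,r1:Mul1,r2:7,r3:2
  c3: issue SUB r1<-Add1  regs: r0:Mul2,r1:Add1,r2:7,r3:2
  c4: issue SUB r0<-Add2  regs: r0:Add2,r1:Add1,r2:7,r3:2
  c5: stall  regs: r0:Add2,r1:Add1,r2:7,r3:2
  c6: CDB Mul1=7; stall  regs: r0:Add2,r1:Add1,r2:7,r3:2
  c7: CDB Add2=5; issue SUB r3<-Add2  regs: r0:5,r1:Add1,r2:7,r3:Add2
  c8: CDB Mul2=14; stall  regs: r0:5,r1:Add1,r2:7,r3:Add2
  c9: stall  regs: r0:5,r1:Add1,r2:7,r3:Add2
  c10: stall  regs: r0:5,r1:Add1,r2:7,r3:Add2
  c11: CDB Add1=-7; issue SUB r3<-Add1  regs: r0:5,r1:-7,r2:7,r3:Add1
  c12: issue MUL r1<-Mul1  regs: r0:5,r1:Mul1,r2:7,r3:Add1
  c13: stall  regs: r0:5,r1:Mul1,r2:7,r3:Add1
  c14: CDB Add2=-12; issue ADD r3<-Add2  regs: r0:5,r1:Mul1,r2:7,r3:Add2
  c15: stall  regs: r0:5,r1:Mul1,r2:7,r3:Add2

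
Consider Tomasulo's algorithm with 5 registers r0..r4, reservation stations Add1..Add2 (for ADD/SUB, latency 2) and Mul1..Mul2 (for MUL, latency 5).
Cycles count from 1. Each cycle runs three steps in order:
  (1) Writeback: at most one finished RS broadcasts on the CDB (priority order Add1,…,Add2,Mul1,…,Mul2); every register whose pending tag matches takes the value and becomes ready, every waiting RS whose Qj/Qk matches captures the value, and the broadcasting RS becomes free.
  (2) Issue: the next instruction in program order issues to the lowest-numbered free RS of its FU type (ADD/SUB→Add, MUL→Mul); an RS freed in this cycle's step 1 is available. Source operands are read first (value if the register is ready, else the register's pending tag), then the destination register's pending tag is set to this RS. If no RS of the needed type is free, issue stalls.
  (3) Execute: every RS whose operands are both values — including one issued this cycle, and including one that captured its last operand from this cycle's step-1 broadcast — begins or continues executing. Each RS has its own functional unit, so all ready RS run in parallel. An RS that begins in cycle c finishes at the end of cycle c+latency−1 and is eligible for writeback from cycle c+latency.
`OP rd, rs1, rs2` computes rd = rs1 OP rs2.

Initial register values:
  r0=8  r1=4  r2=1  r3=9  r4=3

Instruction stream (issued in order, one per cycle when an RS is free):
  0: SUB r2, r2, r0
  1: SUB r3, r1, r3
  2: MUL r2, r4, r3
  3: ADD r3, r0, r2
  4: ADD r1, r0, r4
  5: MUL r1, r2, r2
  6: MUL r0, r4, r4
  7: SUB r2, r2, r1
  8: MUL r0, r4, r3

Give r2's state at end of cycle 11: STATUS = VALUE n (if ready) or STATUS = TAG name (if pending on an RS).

STATUS = TAG Add2

cycle 1: issue SUB r2<-Add1 // r0:8,r1:4,r2:Add1,r3:9,r4:3
cycle 2: issue SUB r3<-Add2 // r0:8,r1:4,r2:Add1,r3:Add2,r4:3
cycle 3: CDB Add1=-7; issue MUL r2<-Mul1 // r0:8,r1:4,r2:Mul1,r3:Add2,r4:3
cycle 4: CDB Add2=-5; issue ADD r3<-Add1 // r0:8,r1:4,r2:Mul1,r3:Add1,r4:3
cycle 5: issue ADD r1<-Add2 // r0:8,r1:Add2,r2:Mul1,r3:Add1,r4:3
cycle 6: issue MUL r1<-Mul2 // r0:8,r1:Mul2,r2:Mul1,r3:Add1,r4:3
cycle 7: CDB Add2=11; stall // r0:8,r1:Mul2,r2:Mul1,r3:Add1,r4:3
cycle 8: stall // r0:8,r1:Mul2,r2:Mul1,r3:Add1,r4:3
cycle 9: CDB Mul1=-15; issue MUL r0<-Mul1 // r0:Mul1,r1:Mul2,r2:-15,r3:Add1,r4:3
cycle 10: issue SUB r2<-Add2 // r0:Mul1,r1:Mul2,r2:Add2,r3:Add1,r4:3
cycle 11: CDB Add1=-7; stall // r0:Mul1,r1:Mul2,r2:Add2,r3:-7,r4:3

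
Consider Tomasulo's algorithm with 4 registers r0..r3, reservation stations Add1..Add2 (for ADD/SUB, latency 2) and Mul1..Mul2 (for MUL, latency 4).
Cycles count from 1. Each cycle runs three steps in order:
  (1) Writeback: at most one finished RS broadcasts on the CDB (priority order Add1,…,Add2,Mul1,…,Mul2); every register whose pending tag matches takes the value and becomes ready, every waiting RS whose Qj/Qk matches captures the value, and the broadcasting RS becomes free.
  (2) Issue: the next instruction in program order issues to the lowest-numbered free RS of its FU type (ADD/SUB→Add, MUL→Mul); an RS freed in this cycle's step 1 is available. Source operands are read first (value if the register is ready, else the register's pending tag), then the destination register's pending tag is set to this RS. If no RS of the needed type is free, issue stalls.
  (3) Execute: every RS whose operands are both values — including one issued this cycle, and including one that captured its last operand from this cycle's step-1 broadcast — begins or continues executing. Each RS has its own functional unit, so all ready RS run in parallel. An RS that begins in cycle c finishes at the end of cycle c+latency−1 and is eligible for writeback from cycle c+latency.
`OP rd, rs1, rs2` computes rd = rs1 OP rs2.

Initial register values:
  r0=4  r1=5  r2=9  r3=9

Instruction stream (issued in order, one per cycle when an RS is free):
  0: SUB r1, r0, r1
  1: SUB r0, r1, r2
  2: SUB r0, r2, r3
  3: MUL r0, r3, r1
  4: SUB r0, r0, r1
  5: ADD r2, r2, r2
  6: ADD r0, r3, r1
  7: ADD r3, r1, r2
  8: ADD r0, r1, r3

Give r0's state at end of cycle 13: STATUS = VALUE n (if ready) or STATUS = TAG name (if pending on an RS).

STATUS = TAG Add1

c1: issue SUB r1<-Add1 | r0:4,r1:Add1,r2:9,r3:9
c2: issue SUB r0<-Add2 | r0:Add2,r1:Add1,r2:9,r3:9
c3: CDB Add1=-1; issue SUB r0<-Add1 | r0:Add1,r1:-1,r2:9,r3:9
c4: issue MUL r0<-Mul1 | r0:Mul1,r1:-1,r2:9,r3:9
c5: CDB Add1=0; issue SUB r0<-Add1 | r0:Add1,r1:-1,r2:9,r3:9
c6: CDB Add2=-10; issue ADD r2<-Add2 | r0:Add1,r1:-1,r2:Add2,r3:9
c7: stall | r0:Add1,r1:-1,r2:Add2,r3:9
c8: CDB Add2=18; issue ADD r0<-Add2 | r0:Add2,r1:-1,r2:18,r3:9
c9: CDB Mul1=-9; stall | r0:Add2,r1:-1,r2:18,r3:9
c10: CDB Add2=8; issue ADD r3<-Add2 | r0:8,r1:-1,r2:18,r3:Add2
c11: CDB Add1=-8; issue ADD r0<-Add1 | r0:Add1,r1:-1,r2:18,r3:Add2
c12: CDB Add2=17 | r0:Add1,r1:-1,r2:18,r3:17
c13: - | r0:Add1,r1:-1,r2:18,r3:17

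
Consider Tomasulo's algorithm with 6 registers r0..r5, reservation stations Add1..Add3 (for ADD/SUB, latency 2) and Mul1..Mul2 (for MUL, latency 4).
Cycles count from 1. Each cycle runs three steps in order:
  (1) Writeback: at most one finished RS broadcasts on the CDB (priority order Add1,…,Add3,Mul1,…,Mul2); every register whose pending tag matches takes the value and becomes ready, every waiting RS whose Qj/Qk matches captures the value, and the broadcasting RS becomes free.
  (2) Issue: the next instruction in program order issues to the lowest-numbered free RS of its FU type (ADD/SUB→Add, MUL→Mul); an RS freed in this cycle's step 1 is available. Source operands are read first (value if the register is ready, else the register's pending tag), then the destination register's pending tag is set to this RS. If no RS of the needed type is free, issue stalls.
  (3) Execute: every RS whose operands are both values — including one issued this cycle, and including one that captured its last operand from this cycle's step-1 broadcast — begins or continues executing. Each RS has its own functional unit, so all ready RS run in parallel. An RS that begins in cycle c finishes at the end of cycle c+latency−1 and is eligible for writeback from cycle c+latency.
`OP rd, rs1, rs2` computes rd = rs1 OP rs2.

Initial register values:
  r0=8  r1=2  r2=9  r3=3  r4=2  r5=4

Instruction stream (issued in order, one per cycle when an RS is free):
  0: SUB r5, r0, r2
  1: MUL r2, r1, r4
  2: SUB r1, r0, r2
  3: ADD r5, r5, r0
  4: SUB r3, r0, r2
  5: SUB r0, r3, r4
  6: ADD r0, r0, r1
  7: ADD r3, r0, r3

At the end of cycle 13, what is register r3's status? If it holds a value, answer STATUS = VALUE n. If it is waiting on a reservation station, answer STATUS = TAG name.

  c1: issue SUB r5<-Add1  regs: r0:8,r1:2,r2:9,r3:3,r4:2,r5:Add1
  c2: issue MUL r2<-Mul1  regs: r0:8,r1:2,r2:Mul1,r3:3,r4:2,r5:Add1
  c3: CDB Add1=-1; issue SUB r1<-Add1  regs: r0:8,r1:Add1,r2:Mul1,r3:3,r4:2,r5:-1
  c4: issue ADD r5<-Add2  regs: r0:8,r1:Add1,r2:Mul1,r3:3,r4:2,r5:Add2
  c5: issue SUB r3<-Add3  regs: r0:8,r1:Add1,r2:Mul1,r3:Add3,r4:2,r5:Add2
  c6: CDB Add2=7; issue SUB r0<-Add2  regs: r0:Add2,r1:Add1,r2:Mul1,r3:Add3,r4:2,r5:7
  c7: CDB Mul1=4; stall  regs: r0:Add2,r1:Add1,r2:4,r3:Add3,r4:2,r5:7
  c8: stall  regs: r0:Add2,r1:Add1,r2:4,r3:Add3,r4:2,r5:7
  c9: CDB Add1=4; issue ADD r0<-Add1  regs: r0:Add1,r1:4,r2:4,r3:Add3,r4:2,r5:7
  c10: CDB Add3=4; issue ADD r3<-Add3  regs: r0:Add1,r1:4,r2:4,r3:Add3,r4:2,r5:7
  c11: -  regs: r0:Add1,r1:4,r2:4,r3:Add3,r4:2,r5:7
  c12: CDB Add2=2  regs: r0:Add1,r1:4,r2:4,r3:Add3,r4:2,r5:7
  c13: -  regs: r0:Add1,r1:4,r2:4,r3:Add3,r4:2,r5:7

STATUS = TAG Add3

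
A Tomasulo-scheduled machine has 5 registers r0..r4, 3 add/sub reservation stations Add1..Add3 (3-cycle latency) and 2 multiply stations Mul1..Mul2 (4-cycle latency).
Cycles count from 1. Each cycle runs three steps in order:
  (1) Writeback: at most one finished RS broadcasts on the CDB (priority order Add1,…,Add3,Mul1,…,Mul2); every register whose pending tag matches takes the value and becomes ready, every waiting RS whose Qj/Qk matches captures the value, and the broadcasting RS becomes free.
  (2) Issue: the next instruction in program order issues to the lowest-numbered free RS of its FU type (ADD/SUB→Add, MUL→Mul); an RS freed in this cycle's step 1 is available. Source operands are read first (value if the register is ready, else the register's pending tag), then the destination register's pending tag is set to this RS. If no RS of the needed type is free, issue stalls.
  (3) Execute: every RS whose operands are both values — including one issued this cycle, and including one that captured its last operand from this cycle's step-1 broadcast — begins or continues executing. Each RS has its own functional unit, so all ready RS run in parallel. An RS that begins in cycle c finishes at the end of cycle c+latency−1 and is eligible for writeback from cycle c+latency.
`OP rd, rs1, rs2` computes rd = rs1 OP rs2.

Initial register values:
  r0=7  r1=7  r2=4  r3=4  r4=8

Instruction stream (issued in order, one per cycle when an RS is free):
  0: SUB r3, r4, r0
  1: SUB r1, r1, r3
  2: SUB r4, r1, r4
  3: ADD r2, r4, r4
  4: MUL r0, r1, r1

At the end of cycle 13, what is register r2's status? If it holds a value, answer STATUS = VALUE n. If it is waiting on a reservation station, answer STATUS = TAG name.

STATUS = VALUE -4

cycle 1: issue SUB r3<-Add1 // r0:7,r1:7,r2:4,r3:Add1,r4:8
cycle 2: issue SUB r1<-Add2 // r0:7,r1:Add2,r2:4,r3:Add1,r4:8
cycle 3: issue SUB r4<-Add3 // r0:7,r1:Add2,r2:4,r3:Add1,r4:Add3
cycle 4: CDB Add1=1; issue ADD r2<-Add1 // r0:7,r1:Add2,r2:Add1,r3:1,r4:Add3
cycle 5: issue MUL r0<-Mul1 // r0:Mul1,r1:Add2,r2:Add1,r3:1,r4:Add3
cycle 6: - // r0:Mul1,r1:Add2,r2:Add1,r3:1,r4:Add3
cycle 7: CDB Add2=6 // r0:Mul1,r1:6,r2:Add1,r3:1,r4:Add3
cycle 8: - // r0:Mul1,r1:6,r2:Add1,r3:1,r4:Add3
cycle 9: - // r0:Mul1,r1:6,r2:Add1,r3:1,r4:Add3
cycle 10: CDB Add3=-2 // r0:Mul1,r1:6,r2:Add1,r3:1,r4:-2
cycle 11: CDB Mul1=36 // r0:36,r1:6,r2:Add1,r3:1,r4:-2
cycle 12: - // r0:36,r1:6,r2:Add1,r3:1,r4:-2
cycle 13: CDB Add1=-4 // r0:36,r1:6,r2:-4,r3:1,r4:-2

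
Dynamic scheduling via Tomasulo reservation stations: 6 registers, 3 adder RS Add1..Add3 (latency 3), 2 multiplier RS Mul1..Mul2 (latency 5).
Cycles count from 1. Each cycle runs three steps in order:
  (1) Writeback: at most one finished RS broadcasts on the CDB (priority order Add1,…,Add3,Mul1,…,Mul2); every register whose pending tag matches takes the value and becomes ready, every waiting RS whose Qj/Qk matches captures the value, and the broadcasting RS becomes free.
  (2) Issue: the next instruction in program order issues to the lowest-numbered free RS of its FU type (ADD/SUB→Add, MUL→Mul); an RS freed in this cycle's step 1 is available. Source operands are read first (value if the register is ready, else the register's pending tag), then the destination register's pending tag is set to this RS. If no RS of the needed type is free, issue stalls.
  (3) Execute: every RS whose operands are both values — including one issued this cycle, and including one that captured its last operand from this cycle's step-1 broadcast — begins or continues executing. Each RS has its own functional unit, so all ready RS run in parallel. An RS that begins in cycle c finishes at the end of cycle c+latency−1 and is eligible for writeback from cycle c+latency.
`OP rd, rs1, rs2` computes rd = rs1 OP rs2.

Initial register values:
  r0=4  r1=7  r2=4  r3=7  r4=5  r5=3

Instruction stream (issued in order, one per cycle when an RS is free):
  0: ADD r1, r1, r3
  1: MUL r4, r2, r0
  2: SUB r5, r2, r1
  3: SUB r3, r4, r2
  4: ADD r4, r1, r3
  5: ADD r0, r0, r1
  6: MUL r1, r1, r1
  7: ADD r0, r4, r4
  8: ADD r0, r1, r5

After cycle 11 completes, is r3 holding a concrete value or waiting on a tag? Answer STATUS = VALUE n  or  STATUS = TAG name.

STATUS = VALUE 12

  c1: issue ADD r1<-Add1  regs: r0:4,r1:Add1,r2:4,r3:7,r4:5,r5:3
  c2: issue MUL r4<-Mul1  regs: r0:4,r1:Add1,r2:4,r3:7,r4:Mul1,r5:3
  c3: issue SUB r5<-Add2  regs: r0:4,r1:Add1,r2:4,r3:7,r4:Mul1,r5:Add2
  c4: CDB Add1=14; issue SUB r3<-Add1  regs: r0:4,r1:14,r2:4,r3:Add1,r4:Mul1,r5:Add2
  c5: issue ADD r4<-Add3  regs: r0:4,r1:14,r2:4,r3:Add1,r4:Add3,r5:Add2
  c6: stall  regs: r0:4,r1:14,r2:4,r3:Add1,r4:Add3,r5:Add2
  c7: CDB Add2=-10; issue ADD r0<-Add2  regs: r0:Add2,r1:14,r2:4,r3:Add1,r4:Add3,r5:-10
  c8: CDB Mul1=16; issue MUL r1<-Mul1  regs: r0:Add2,r1:Mul1,r2:4,r3:Add1,r4:Add3,r5:-10
  c9: stall  regs: r0:Add2,r1:Mul1,r2:4,r3:Add1,r4:Add3,r5:-10
  c10: CDB Add2=18; issue ADD r0<-Add2  regs: r0:Add2,r1:Mul1,r2:4,r3:Add1,r4:Add3,r5:-10
  c11: CDB Add1=12; issue ADD r0<-Add1  regs: r0:Add1,r1:Mul1,r2:4,r3:12,r4:Add3,r5:-10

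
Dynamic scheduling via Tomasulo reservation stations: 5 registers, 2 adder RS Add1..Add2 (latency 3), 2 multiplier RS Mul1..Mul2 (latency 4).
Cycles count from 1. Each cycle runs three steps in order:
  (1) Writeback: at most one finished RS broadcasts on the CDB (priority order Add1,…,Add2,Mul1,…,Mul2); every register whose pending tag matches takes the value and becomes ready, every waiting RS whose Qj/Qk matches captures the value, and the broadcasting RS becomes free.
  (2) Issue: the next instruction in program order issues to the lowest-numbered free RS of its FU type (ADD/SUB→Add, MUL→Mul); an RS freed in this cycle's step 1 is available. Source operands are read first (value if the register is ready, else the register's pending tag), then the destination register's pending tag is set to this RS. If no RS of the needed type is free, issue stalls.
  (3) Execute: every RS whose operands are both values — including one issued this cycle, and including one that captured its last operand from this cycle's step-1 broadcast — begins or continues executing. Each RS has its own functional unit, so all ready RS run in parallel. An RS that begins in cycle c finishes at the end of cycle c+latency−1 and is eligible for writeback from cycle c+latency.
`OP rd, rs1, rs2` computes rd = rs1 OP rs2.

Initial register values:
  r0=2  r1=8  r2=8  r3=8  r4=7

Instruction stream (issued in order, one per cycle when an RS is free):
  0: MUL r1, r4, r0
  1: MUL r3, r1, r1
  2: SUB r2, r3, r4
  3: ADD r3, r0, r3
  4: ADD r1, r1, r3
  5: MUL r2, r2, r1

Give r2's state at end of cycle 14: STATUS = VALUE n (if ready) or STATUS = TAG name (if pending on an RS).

STATUS = TAG Mul1

cycle 1: issue MUL r1<-Mul1 // r0:2,r1:Mul1,r2:8,r3:8,r4:7
cycle 2: issue MUL r3<-Mul2 // r0:2,r1:Mul1,r2:8,r3:Mul2,r4:7
cycle 3: issue SUB r2<-Add1 // r0:2,r1:Mul1,r2:Add1,r3:Mul2,r4:7
cycle 4: issue ADD r3<-Add2 // r0:2,r1:Mul1,r2:Add1,r3:Add2,r4:7
cycle 5: CDB Mul1=14; stall // r0:2,r1:14,r2:Add1,r3:Add2,r4:7
cycle 6: stall // r0:2,r1:14,r2:Add1,r3:Add2,r4:7
cycle 7: stall // r0:2,r1:14,r2:Add1,r3:Add2,r4:7
cycle 8: stall // r0:2,r1:14,r2:Add1,r3:Add2,r4:7
cycle 9: CDB Mul2=196; stall // r0:2,r1:14,r2:Add1,r3:Add2,r4:7
cycle 10: stall // r0:2,r1:14,r2:Add1,r3:Add2,r4:7
cycle 11: stall // r0:2,r1:14,r2:Add1,r3:Add2,r4:7
cycle 12: CDB Add1=189; issue ADD r1<-Add1 // r0:2,r1:Add1,r2:189,r3:Add2,r4:7
cycle 13: CDB Add2=198; issue MUL r2<-Mul1 // r0:2,r1:Add1,r2:Mul1,r3:198,r4:7
cycle 14: - // r0:2,r1:Add1,r2:Mul1,r3:198,r4:7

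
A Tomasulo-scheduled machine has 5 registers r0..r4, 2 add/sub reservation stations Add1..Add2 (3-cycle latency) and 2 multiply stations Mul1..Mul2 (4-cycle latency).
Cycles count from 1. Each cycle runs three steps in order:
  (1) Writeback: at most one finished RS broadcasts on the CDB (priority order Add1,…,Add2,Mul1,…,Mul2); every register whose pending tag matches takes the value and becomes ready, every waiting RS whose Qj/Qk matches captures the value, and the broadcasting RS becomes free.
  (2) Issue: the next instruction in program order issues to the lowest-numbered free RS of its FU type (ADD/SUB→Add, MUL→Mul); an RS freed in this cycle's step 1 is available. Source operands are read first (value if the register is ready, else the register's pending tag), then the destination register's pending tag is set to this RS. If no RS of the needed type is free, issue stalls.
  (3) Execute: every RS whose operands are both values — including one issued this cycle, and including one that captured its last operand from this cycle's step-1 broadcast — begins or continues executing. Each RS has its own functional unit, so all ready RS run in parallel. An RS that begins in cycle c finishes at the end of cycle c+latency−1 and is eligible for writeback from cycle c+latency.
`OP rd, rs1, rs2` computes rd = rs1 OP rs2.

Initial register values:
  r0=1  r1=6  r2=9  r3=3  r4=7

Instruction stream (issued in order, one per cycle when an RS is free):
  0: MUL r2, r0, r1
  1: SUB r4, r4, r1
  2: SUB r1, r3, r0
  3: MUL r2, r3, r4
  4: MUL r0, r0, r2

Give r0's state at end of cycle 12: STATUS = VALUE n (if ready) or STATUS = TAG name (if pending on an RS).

c1: issue MUL r2<-Mul1 | r0:1,r1:6,r2:Mul1,r3:3,r4:7
c2: issue SUB r4<-Add1 | r0:1,r1:6,r2:Mul1,r3:3,r4:Add1
c3: issue SUB r1<-Add2 | r0:1,r1:Add2,r2:Mul1,r3:3,r4:Add1
c4: issue MUL r2<-Mul2 | r0:1,r1:Add2,r2:Mul2,r3:3,r4:Add1
c5: CDB Add1=1; stall | r0:1,r1:Add2,r2:Mul2,r3:3,r4:1
c6: CDB Add2=2; stall | r0:1,r1:2,r2:Mul2,r3:3,r4:1
c7: CDB Mul1=6; issue MUL r0<-Mul1 | r0:Mul1,r1:2,r2:Mul2,r3:3,r4:1
c8: - | r0:Mul1,r1:2,r2:Mul2,r3:3,r4:1
c9: CDB Mul2=3 | r0:Mul1,r1:2,r2:3,r3:3,r4:1
c10: - | r0:Mul1,r1:2,r2:3,r3:3,r4:1
c11: - | r0:Mul1,r1:2,r2:3,r3:3,r4:1
c12: - | r0:Mul1,r1:2,r2:3,r3:3,r4:1

STATUS = TAG Mul1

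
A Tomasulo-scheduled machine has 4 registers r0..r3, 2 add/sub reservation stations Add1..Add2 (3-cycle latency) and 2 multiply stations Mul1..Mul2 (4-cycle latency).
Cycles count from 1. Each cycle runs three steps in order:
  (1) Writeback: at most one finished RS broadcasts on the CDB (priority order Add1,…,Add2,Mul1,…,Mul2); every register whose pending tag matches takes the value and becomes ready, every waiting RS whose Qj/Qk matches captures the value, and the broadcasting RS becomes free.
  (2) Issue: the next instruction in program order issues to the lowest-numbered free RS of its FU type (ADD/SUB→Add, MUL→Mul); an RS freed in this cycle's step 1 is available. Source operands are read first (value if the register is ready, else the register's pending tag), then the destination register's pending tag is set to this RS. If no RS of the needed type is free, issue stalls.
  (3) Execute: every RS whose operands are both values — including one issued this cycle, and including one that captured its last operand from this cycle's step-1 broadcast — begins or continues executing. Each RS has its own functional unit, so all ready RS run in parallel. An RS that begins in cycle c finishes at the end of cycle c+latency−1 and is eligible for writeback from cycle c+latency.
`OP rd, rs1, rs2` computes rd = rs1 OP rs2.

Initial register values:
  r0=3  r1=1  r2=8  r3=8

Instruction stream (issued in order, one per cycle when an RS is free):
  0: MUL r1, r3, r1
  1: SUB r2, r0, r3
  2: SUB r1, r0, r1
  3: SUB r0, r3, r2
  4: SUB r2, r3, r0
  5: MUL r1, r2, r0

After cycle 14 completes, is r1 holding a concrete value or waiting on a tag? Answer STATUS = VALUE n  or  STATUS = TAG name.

c1: issue MUL r1<-Mul1 | r0:3,r1:Mul1,r2:8,r3:8
c2: issue SUB r2<-Add1 | r0:3,r1:Mul1,r2:Add1,r3:8
c3: issue SUB r1<-Add2 | r0:3,r1:Add2,r2:Add1,r3:8
c4: stall | r0:3,r1:Add2,r2:Add1,r3:8
c5: CDB Add1=-5; issue SUB r0<-Add1 | r0:Add1,r1:Add2,r2:-5,r3:8
c6: CDB Mul1=8; stall | r0:Add1,r1:Add2,r2:-5,r3:8
c7: stall | r0:Add1,r1:Add2,r2:-5,r3:8
c8: CDB Add1=13; issue SUB r2<-Add1 | r0:13,r1:Add2,r2:Add1,r3:8
c9: CDB Add2=-5; issue MUL r1<-Mul1 | r0:13,r1:Mul1,r2:Add1,r3:8
c10: - | r0:13,r1:Mul1,r2:Add1,r3:8
c11: CDB Add1=-5 | r0:13,r1:Mul1,r2:-5,r3:8
c12: - | r0:13,r1:Mul1,r2:-5,r3:8
c13: - | r0:13,r1:Mul1,r2:-5,r3:8
c14: - | r0:13,r1:Mul1,r2:-5,r3:8

STATUS = TAG Mul1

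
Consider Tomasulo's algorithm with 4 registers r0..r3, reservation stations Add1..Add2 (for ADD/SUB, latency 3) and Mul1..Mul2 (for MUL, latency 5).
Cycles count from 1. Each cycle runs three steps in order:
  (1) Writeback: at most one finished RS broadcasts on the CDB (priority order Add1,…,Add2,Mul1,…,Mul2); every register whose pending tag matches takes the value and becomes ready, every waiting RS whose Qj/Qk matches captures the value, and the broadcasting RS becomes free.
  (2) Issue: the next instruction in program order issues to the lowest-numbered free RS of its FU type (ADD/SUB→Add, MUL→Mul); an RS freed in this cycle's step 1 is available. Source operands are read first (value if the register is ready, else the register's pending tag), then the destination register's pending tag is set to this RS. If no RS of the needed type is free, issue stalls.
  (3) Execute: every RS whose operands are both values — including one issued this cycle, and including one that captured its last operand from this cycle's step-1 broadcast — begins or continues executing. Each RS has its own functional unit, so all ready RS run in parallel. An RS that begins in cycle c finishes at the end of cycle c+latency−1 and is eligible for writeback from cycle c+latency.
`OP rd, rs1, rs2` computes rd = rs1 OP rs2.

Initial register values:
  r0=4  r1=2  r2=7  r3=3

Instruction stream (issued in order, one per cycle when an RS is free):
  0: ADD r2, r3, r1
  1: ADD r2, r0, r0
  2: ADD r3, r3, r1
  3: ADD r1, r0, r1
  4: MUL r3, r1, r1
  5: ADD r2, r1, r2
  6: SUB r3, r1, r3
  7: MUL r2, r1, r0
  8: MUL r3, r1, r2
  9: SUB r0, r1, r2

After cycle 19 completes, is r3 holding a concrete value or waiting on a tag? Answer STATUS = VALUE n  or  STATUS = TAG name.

  c1: issue ADD r2<-Add1  regs: r0:4,r1:2,r2:Add1,r3:3
  c2: issue ADD r2<-Add2  regs: r0:4,r1:2,r2:Add2,r3:3
  c3: stall  regs: r0:4,r1:2,r2:Add2,r3:3
  c4: CDB Add1=5; issue ADD r3<-Add1  regs: r0:4,r1:2,r2:Add2,r3:Add1
  c5: CDB Add2=8; issue ADD r1<-Add2  regs: r0:4,r1:Add2,r2:8,r3:Add1
  c6: issue MUL r3<-Mul1  regs: r0:4,r1:Add2,r2:8,r3:Mul1
  c7: CDB Add1=5; issue ADD r2<-Add1  regs: r0:4,r1:Add2,r2:Add1,r3:Mul1
  c8: CDB Add2=6; issue SUB r3<-Add2  regs: r0:4,r1:6,r2:Add1,r3:Add2
  c9: issue MUL r2<-Mul2  regs: r0:4,r1:6,r2:Mul2,r3:Add2
  c10: stall  regs: r0:4,r1:6,r2:Mul2,r3:Add2
  c11: CDB Add1=14; stall  regs: r0:4,r1:6,r2:Mul2,r3:Add2
  c12: stall  regs: r0:4,r1:6,r2:Mul2,r3:Add2
  c13: CDB Mul1=36; issue MUL r3<-Mul1  regs: r0:4,r1:6,r2:Mul2,r3:Mul1
  c14: CDB Mul2=24; issue SUB r0<-Add1  regs: r0:Add1,r1:6,r2:24,r3:Mul1
  c15: -  regs: r0:Add1,r1:6,r2:24,r3:Mul1
  c16: CDB Add2=-30  regs: r0:Add1,r1:6,r2:24,r3:Mul1
  c17: CDB Add1=-18  regs: r0:-18,r1:6,r2:24,r3:Mul1
  c18: -  regs: r0:-18,r1:6,r2:24,r3:Mul1
  c19: CDB Mul1=144  regs: r0:-18,r1:6,r2:24,r3:144

STATUS = VALUE 144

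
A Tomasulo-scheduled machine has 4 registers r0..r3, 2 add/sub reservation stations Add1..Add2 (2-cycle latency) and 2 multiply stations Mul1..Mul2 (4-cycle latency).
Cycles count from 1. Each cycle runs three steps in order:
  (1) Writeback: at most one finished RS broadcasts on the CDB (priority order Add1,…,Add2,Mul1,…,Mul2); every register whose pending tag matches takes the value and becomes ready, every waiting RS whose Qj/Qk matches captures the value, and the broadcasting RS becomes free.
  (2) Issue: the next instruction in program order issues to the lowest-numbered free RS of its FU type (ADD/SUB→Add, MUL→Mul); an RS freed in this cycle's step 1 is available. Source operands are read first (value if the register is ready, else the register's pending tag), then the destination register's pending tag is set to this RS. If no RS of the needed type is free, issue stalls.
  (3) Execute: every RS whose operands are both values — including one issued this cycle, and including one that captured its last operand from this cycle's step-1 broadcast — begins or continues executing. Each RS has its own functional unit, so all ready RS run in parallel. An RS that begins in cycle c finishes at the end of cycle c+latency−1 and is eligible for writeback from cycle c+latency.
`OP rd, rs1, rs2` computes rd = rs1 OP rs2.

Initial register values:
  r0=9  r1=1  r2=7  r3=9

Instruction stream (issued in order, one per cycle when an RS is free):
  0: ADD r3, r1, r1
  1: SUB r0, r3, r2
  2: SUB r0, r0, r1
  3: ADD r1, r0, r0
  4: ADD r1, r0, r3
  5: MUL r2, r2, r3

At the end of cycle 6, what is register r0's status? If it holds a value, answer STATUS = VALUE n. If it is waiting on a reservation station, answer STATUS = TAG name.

cycle 1: issue ADD r3<-Add1 // r0:9,r1:1,r2:7,r3:Add1
cycle 2: issue SUB r0<-Add2 // r0:Add2,r1:1,r2:7,r3:Add1
cycle 3: CDB Add1=2; issue SUB r0<-Add1 // r0:Add1,r1:1,r2:7,r3:2
cycle 4: stall // r0:Add1,r1:1,r2:7,r3:2
cycle 5: CDB Add2=-5; issue ADD r1<-Add2 // r0:Add1,r1:Add2,r2:7,r3:2
cycle 6: stall // r0:Add1,r1:Add2,r2:7,r3:2

STATUS = TAG Add1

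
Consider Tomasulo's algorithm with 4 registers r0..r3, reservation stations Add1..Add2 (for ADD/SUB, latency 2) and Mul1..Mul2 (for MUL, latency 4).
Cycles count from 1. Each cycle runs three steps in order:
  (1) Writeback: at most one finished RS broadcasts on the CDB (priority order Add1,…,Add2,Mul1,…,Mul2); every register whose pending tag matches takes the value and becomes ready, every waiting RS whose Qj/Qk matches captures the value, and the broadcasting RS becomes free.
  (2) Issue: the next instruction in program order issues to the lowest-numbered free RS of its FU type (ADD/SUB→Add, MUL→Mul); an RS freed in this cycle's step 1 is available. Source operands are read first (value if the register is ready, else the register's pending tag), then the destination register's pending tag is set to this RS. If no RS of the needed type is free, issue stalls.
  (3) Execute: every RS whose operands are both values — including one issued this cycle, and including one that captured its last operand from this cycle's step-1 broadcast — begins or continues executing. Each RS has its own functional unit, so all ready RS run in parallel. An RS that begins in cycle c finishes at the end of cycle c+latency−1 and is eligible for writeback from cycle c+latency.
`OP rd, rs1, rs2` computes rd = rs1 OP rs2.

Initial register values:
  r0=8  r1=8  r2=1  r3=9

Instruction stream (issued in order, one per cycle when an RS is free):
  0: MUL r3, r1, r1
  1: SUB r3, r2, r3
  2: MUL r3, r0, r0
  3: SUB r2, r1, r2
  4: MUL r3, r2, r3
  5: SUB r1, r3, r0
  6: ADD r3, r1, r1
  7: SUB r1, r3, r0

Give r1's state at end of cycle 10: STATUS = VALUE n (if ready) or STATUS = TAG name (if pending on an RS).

cycle 1: issue MUL r3<-Mul1 // r0:8,r1:8,r2:1,r3:Mul1
cycle 2: issue SUB r3<-Add1 // r0:8,r1:8,r2:1,r3:Add1
cycle 3: issue MUL r3<-Mul2 // r0:8,r1:8,r2:1,r3:Mul2
cycle 4: issue SUB r2<-Add2 // r0:8,r1:8,r2:Add2,r3:Mul2
cycle 5: CDB Mul1=64; issue MUL r3<-Mul1 // r0:8,r1:8,r2:Add2,r3:Mul1
cycle 6: CDB Add2=7; issue SUB r1<-Add2 // r0:8,r1:Add2,r2:7,r3:Mul1
cycle 7: CDB Add1=-63; issue ADD r3<-Add1 // r0:8,r1:Add2,r2:7,r3:Add1
cycle 8: CDB Mul2=64; stall // r0:8,r1:Add2,r2:7,r3:Add1
cycle 9: stall // r0:8,r1:Add2,r2:7,r3:Add1
cycle 10: stall // r0:8,r1:Add2,r2:7,r3:Add1

STATUS = TAG Add2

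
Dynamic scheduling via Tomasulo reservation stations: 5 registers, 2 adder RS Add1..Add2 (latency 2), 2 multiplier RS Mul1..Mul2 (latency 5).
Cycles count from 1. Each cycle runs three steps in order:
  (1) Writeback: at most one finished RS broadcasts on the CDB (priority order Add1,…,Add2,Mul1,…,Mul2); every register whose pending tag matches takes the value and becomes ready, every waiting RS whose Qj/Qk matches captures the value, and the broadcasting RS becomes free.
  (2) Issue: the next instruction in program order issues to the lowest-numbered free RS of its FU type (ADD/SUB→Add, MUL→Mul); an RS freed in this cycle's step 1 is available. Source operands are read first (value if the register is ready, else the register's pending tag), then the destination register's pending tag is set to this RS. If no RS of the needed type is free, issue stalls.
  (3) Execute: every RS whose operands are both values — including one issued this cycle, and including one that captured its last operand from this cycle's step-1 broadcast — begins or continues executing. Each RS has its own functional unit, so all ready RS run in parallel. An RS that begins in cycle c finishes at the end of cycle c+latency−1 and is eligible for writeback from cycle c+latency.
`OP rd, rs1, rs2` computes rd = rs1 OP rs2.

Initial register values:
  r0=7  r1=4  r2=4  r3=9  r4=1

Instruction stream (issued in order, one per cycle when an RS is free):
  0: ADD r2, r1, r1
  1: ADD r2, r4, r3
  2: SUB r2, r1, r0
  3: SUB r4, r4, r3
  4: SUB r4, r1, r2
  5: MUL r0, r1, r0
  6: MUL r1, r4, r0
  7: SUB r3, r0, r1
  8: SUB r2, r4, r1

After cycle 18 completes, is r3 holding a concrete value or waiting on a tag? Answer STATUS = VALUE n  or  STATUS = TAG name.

cycle 1: issue ADD r2<-Add1 // r0:7,r1:4,r2:Add1,r3:9,r4:1
cycle 2: issue ADD r2<-Add2 // r0:7,r1:4,r2:Add2,r3:9,r4:1
cycle 3: CDB Add1=8; issue SUB r2<-Add1 // r0:7,r1:4,r2:Add1,r3:9,r4:1
cycle 4: CDB Add2=10; issue SUB r4<-Add2 // r0:7,r1:4,r2:Add1,r3:9,r4:Add2
cycle 5: CDB Add1=-3; issue SUB r4<-Add1 // r0:7,r1:4,r2:-3,r3:9,r4:Add1
cycle 6: CDB Add2=-8; issue MUL r0<-Mul1 // r0:Mul1,r1:4,r2:-3,r3:9,r4:Add1
cycle 7: CDB Add1=7; issue MUL r1<-Mul2 // r0:Mul1,r1:Mul2,r2:-3,r3:9,r4:7
cycle 8: issue SUB r3<-Add1 // r0:Mul1,r1:Mul2,r2:-3,r3:Add1,r4:7
cycle 9: issue SUB r2<-Add2 // r0:Mul1,r1:Mul2,r2:Add2,r3:Add1,r4:7
cycle 10: - // r0:Mul1,r1:Mul2,r2:Add2,r3:Add1,r4:7
cycle 11: CDB Mul1=28 // r0:28,r1:Mul2,r2:Add2,r3:Add1,r4:7
cycle 12: - // r0:28,r1:Mul2,r2:Add2,r3:Add1,r4:7
cycle 13: - // r0:28,r1:Mul2,r2:Add2,r3:Add1,r4:7
cycle 14: - // r0:28,r1:Mul2,r2:Add2,r3:Add1,r4:7
cycle 15: - // r0:28,r1:Mul2,r2:Add2,r3:Add1,r4:7
cycle 16: CDB Mul2=196 // r0:28,r1:196,r2:Add2,r3:Add1,r4:7
cycle 17: - // r0:28,r1:196,r2:Add2,r3:Add1,r4:7
cycle 18: CDB Add1=-168 // r0:28,r1:196,r2:Add2,r3:-168,r4:7

STATUS = VALUE -168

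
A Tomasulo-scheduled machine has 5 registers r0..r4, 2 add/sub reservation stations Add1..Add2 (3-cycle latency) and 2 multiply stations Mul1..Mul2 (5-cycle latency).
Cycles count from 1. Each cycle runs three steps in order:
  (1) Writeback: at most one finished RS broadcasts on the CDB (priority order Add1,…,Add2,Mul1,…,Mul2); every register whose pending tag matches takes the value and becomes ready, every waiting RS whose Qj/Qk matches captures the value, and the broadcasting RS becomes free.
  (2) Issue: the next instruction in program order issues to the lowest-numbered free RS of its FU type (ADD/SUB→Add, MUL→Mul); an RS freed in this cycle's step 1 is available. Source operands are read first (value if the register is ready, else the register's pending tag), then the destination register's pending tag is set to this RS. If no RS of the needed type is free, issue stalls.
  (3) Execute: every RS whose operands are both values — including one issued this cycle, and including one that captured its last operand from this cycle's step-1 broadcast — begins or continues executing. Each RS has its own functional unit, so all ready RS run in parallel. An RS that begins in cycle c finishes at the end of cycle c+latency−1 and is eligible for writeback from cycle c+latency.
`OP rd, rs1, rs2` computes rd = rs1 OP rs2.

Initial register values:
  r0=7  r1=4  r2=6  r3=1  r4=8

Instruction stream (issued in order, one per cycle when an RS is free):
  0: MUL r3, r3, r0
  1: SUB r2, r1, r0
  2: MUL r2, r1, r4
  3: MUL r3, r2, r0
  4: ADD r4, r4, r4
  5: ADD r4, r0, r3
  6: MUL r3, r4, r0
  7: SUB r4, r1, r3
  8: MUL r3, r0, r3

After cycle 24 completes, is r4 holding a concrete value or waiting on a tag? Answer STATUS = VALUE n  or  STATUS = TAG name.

STATUS = VALUE -1613

cycle 1: issue MUL r3<-Mul1 // r0:7,r1:4,r2:6,r3:Mul1,r4:8
cycle 2: issue SUB r2<-Add1 // r0:7,r1:4,r2:Add1,r3:Mul1,r4:8
cycle 3: issue MUL r2<-Mul2 // r0:7,r1:4,r2:Mul2,r3:Mul1,r4:8
cycle 4: stall // r0:7,r1:4,r2:Mul2,r3:Mul1,r4:8
cycle 5: CDB Add1=-3; stall // r0:7,r1:4,r2:Mul2,r3:Mul1,r4:8
cycle 6: CDB Mul1=7; issue MUL r3<-Mul1 // r0:7,r1:4,r2:Mul2,r3:Mul1,r4:8
cycle 7: issue ADD r4<-Add1 // r0:7,r1:4,r2:Mul2,r3:Mul1,r4:Add1
cycle 8: CDB Mul2=32; issue ADD r4<-Add2 // r0:7,r1:4,r2:32,r3:Mul1,r4:Add2
cycle 9: issue MUL r3<-Mul2 // r0:7,r1:4,r2:32,r3:Mul2,r4:Add2
cycle 10: CDB Add1=16; issue SUB r4<-Add1 // r0:7,r1:4,r2:32,r3:Mul2,r4:Add1
cycle 11: stall // r0:7,r1:4,r2:32,r3:Mul2,r4:Add1
cycle 12: stall // r0:7,r1:4,r2:32,r3:Mul2,r4:Add1
cycle 13: CDB Mul1=224; issue MUL r3<-Mul1 // r0:7,r1:4,r2:32,r3:Mul1,r4:Add1
cycle 14: - // r0:7,r1:4,r2:32,r3:Mul1,r4:Add1
cycle 15: - // r0:7,r1:4,r2:32,r3:Mul1,r4:Add1
cycle 16: CDB Add2=231 // r0:7,r1:4,r2:32,r3:Mul1,r4:Add1
cycle 17: - // r0:7,r1:4,r2:32,r3:Mul1,r4:Add1
cycle 18: - // r0:7,r1:4,r2:32,r3:Mul1,r4:Add1
cycle 19: - // r0:7,r1:4,r2:32,r3:Mul1,r4:Add1
cycle 20: - // r0:7,r1:4,r2:32,r3:Mul1,r4:Add1
cycle 21: CDB Mul2=1617 // r0:7,r1:4,r2:32,r3:Mul1,r4:Add1
cycle 22: - // r0:7,r1:4,r2:32,r3:Mul1,r4:Add1
cycle 23: - // r0:7,r1:4,r2:32,r3:Mul1,r4:Add1
cycle 24: CDB Add1=-1613 // r0:7,r1:4,r2:32,r3:Mul1,r4:-1613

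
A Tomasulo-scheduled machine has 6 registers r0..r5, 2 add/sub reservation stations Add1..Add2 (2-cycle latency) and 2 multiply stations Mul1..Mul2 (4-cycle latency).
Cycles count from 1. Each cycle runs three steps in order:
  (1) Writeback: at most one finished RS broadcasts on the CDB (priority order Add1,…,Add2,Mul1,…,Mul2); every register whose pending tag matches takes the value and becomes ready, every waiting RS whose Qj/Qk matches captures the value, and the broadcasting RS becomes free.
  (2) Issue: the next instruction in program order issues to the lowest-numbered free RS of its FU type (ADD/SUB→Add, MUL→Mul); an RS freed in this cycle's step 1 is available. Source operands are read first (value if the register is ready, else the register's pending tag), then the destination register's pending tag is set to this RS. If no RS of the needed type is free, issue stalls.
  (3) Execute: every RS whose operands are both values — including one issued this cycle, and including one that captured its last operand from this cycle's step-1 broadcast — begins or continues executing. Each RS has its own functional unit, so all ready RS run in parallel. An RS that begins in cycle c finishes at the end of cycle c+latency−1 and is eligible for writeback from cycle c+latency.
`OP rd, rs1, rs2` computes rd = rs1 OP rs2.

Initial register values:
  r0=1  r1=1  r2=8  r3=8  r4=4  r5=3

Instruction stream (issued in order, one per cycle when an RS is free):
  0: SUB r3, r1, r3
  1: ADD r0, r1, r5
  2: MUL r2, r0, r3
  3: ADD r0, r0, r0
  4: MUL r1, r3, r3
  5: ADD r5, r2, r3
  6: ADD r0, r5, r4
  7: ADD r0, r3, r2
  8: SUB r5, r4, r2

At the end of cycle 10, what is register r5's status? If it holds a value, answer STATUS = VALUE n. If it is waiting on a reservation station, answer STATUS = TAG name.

STATUS = VALUE -35

  c1: issue SUB r3<-Add1  regs: r0:1,r1:1,r2:8,r3:Add1,r4:4,r5:3
  c2: issue ADD r0<-Add2  regs: r0:Add2,r1:1,r2:8,r3:Add1,r4:4,r5:3
  c3: CDB Add1=-7; issue MUL r2<-Mul1  regs: r0:Add2,r1:1,r2:Mul1,r3:-7,r4:4,r5:3
  c4: CDB Add2=4; issue ADD r0<-Add1  regs: r0:Add1,r1:1,r2:Mul1,r3:-7,r4:4,r5:3
  c5: issue MUL r1<-Mul2  regs: r0:Add1,r1:Mul2,r2:Mul1,r3:-7,r4:4,r5:3
  c6: CDB Add1=8; issue ADD r5<-Add1  regs: r0:8,r1:Mul2,r2:Mul1,r3:-7,r4:4,r5:Add1
  c7: issue ADD r0<-Add2  regs: r0:Add2,r1:Mul2,r2:Mul1,r3:-7,r4:4,r5:Add1
  c8: CDB Mul1=-28; stall  regs: r0:Add2,r1:Mul2,r2:-28,r3:-7,r4:4,r5:Add1
  c9: CDB Mul2=49; stall  regs: r0:Add2,r1:49,r2:-28,r3:-7,r4:4,r5:Add1
  c10: CDB Add1=-35; issue ADD r0<-Add1  regs: r0:Add1,r1:49,r2:-28,r3:-7,r4:4,r5:-35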